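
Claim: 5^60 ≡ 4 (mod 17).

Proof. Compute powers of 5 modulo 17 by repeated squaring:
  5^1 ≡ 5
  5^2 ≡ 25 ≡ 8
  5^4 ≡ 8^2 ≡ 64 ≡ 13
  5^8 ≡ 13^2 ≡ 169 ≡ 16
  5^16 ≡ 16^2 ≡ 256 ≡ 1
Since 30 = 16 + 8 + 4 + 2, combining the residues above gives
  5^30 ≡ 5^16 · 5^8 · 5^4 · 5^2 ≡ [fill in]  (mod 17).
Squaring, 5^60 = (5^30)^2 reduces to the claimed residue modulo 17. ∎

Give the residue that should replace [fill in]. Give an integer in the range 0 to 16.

5^16 · 5^8 · 5^4 · 5^2 ≡ 1 · 16 · 13 · 8 = 1664.
1664 mod 17 = 15, so 5^30 ≡ 15 (mod 17).

15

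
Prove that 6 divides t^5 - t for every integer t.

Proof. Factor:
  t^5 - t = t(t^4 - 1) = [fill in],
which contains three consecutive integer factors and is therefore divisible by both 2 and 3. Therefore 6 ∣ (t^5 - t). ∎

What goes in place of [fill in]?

t^4 - 1 = (t^2 - 1)(t^2 + 1), and t^2 - 1 = (t-1)(t+1).
So t(t^4 - 1) = (t - 1)t(t + 1)(t^2 + 1).

(t - 1)t(t + 1)(t^2 + 1)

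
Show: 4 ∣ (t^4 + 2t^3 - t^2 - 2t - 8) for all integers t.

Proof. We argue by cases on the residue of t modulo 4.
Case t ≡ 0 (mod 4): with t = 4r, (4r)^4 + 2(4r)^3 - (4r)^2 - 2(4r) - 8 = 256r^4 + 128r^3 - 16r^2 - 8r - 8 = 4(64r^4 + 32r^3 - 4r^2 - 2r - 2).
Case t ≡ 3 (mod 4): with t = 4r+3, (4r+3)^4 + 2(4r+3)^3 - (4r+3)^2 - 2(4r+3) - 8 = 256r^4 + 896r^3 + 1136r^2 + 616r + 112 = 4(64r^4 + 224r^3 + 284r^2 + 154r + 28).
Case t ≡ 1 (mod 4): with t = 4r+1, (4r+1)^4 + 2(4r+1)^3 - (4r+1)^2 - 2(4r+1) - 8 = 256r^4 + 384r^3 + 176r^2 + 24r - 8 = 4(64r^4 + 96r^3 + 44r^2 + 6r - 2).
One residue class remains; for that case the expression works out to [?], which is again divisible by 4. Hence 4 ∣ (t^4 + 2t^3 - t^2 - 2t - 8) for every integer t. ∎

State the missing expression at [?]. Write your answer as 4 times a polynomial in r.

Only t ≡ 2 (mod 4) is unaccounted for. Put t = 4r+2:
(4r+2)^4 + 2(4r+2)^3 - (4r+2)^2 - 2(4r+2) - 8 expands to 256r^4 + 640r^3 + 560r^2 + 200r + 16,
and factoring out 4 leaves 4(64r^4 + 160r^3 + 140r^2 + 50r + 4).

4(64r^4 + 160r^3 + 140r^2 + 50r + 4)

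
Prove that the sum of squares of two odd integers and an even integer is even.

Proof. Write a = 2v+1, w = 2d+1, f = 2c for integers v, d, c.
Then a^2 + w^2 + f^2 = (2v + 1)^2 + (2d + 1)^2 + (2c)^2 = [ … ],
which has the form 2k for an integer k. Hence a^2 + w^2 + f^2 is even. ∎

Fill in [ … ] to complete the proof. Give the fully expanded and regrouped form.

2(2c^2 + 2d^2 + 2d + 2v^2 + 2v + 1)

(2v + 1)^2 + (2d + 1)^2 + (2c)^2 = 4c^2 + 4d^2 + 4d + 4v^2 + 4v + 2
= 2(2c^2 + 2d^2 + 2d + 2v^2 + 2v + 1).
Since 2c^2 + 2d^2 + 2d + 2v^2 + 2v + 1 is an integer, the sum of squares is of the form 2k for an integer k.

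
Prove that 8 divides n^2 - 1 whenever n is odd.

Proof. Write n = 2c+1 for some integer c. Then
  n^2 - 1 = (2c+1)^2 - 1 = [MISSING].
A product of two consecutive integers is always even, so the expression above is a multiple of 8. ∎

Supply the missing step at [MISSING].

(2c+1)^2 - 1 = 4c^2 + 4c + 1 - 1 = 4c^2 + 4c = 4c(c+1).
Since c and c+1 are consecutive, c(c+1) is even, and 4·(even) is a multiple of 8.

4c(c + 1)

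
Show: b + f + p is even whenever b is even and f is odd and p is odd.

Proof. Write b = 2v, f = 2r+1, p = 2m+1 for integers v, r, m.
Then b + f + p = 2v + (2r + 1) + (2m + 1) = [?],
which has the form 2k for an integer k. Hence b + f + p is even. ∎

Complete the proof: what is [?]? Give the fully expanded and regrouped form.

2(m + r + v + 1)

2v + (2r + 1) + (2m + 1) = 2m + 2r + 2v + 2
= 2(m + r + v + 1).
Since m + r + v + 1 is an integer, the sum is of the form 2k for an integer k.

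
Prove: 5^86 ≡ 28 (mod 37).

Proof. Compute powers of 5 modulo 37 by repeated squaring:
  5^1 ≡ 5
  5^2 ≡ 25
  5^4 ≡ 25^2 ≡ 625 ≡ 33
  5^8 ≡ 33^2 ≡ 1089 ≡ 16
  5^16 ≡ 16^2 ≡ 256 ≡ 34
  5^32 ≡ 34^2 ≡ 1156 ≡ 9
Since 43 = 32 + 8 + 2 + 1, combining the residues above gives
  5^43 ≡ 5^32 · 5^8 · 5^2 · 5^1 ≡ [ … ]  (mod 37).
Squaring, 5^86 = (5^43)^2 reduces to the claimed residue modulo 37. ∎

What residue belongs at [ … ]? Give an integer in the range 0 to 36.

5^32 · 5^8 · 5^2 · 5^1 ≡ 9 · 16 · 25 · 5 = 18000.
18000 mod 37 = 18, so 5^43 ≡ 18 (mod 37).

18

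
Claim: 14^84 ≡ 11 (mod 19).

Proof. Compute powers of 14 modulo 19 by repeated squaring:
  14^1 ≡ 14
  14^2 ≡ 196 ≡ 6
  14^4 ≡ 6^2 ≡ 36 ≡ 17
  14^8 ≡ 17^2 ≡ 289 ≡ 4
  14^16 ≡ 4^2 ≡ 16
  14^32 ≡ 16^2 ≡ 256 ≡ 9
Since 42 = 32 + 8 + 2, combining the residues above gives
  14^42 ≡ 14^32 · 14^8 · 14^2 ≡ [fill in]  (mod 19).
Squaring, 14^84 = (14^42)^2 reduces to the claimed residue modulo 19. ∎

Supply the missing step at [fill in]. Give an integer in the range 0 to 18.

7

14^32 · 14^8 · 14^2 ≡ 9 · 4 · 6 = 216.
216 mod 19 = 7, so 14^42 ≡ 7 (mod 19).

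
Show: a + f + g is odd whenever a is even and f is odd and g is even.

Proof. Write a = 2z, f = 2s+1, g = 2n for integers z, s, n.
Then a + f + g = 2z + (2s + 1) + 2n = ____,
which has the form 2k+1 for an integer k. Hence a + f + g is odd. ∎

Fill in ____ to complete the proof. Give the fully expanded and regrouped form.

Expanding: 2z + (2s + 1) + 2n = 2n + 2s + 2z + 1.
Every term except the constant is even, so this is 2(n + s + z) + 1,
and n + s + z ∈ ℤ gives the required form.

2(n + s + z) + 1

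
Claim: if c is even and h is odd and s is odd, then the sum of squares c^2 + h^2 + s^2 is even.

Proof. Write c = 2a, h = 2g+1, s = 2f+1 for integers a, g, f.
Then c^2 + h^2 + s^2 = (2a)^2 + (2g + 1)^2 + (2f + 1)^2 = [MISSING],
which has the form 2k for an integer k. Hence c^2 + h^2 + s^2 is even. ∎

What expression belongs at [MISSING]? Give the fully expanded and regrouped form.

2(2a^2 + 2f^2 + 2f + 2g^2 + 2g + 1)

Expanding: (2a)^2 + (2g + 1)^2 + (2f + 1)^2 = 4a^2 + 4f^2 + 4f + 4g^2 + 4g + 2.
Every term is even; pulling out the factor of 2 gives 2(2a^2 + 2f^2 + 2f + 2g^2 + 2g + 1).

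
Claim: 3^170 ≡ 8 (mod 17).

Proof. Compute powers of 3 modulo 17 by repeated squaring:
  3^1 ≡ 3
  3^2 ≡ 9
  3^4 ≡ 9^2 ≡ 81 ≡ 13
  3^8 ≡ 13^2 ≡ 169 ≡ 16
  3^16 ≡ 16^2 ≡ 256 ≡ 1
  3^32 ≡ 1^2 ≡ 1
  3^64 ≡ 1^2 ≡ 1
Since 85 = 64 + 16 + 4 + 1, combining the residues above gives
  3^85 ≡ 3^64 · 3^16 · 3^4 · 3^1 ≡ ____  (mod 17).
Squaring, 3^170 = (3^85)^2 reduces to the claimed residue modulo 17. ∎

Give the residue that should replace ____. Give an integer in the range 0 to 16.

5

Multiply the listed residues: 1 · 1 · 13 · 3 = 1 → 13 → 39.
Reducing modulo 17: 39 = 2·17 + 5, so 3^85 ≡ 5.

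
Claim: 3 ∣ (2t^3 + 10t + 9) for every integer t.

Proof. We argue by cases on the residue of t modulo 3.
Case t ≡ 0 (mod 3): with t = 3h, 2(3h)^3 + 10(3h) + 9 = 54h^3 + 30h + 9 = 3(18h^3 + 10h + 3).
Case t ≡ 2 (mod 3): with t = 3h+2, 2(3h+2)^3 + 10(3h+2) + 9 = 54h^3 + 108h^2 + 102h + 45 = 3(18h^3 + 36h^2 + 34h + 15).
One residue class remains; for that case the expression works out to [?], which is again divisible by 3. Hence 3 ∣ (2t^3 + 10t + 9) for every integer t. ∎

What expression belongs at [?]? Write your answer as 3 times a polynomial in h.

The residues treated are {0, 2}, so the missing case is t ≡ 1 (mod 3); write t = 3h+1.
Then 2(3h+1)^3 + 10(3h+1) + 9 = 54h^3 + 54h^2 + 48h + 21 = 3(18h^3 + 18h^2 + 16h + 7).

3(18h^3 + 18h^2 + 16h + 7)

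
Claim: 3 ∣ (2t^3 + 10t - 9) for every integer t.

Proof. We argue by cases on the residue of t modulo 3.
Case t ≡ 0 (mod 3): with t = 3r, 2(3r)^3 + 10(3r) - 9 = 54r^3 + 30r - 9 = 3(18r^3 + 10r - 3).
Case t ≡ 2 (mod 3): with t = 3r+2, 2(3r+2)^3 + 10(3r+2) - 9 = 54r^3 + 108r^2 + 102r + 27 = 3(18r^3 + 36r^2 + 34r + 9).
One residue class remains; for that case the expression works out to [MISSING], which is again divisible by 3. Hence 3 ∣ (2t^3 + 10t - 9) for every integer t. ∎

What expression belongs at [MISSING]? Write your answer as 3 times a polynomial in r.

3(18r^3 + 18r^2 + 16r + 1)

Only t ≡ 1 (mod 3) is unaccounted for. Put t = 3r+1:
2(3r+1)^3 + 10(3r+1) - 9 expands to 54r^3 + 54r^2 + 48r + 3,
and factoring out 3 leaves 3(18r^3 + 18r^2 + 16r + 1).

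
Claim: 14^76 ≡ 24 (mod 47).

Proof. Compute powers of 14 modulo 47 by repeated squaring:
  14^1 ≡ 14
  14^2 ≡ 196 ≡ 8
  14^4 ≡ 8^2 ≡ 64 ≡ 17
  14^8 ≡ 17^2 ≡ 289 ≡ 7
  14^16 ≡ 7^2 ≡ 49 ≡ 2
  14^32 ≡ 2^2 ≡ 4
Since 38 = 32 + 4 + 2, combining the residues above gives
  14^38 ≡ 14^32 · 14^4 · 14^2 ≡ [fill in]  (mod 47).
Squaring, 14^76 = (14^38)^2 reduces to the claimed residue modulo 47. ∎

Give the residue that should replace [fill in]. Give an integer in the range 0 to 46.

27

14^32 · 14^4 · 14^2 ≡ 4 · 17 · 8 = 544.
544 mod 47 = 27, so 14^38 ≡ 27 (mod 47).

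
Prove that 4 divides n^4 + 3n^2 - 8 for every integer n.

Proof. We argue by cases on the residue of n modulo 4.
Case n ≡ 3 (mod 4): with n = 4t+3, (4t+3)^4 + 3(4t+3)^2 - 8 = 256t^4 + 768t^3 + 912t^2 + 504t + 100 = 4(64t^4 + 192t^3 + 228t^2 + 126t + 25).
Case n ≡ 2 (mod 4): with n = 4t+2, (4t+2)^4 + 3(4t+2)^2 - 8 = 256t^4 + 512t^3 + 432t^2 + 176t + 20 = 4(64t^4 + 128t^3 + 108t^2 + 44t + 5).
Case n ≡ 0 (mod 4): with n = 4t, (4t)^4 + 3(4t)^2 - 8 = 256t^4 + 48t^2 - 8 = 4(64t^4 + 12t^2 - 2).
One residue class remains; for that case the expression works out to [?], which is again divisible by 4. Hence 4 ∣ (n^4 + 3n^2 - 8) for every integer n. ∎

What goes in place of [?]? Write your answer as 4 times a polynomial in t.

The residues treated are {3, 2, 0}, so the missing case is n ≡ 1 (mod 4); write n = 4t+1.
Then (4t+1)^4 + 3(4t+1)^2 - 8 = 256t^4 + 256t^3 + 144t^2 + 40t - 4 = 4(64t^4 + 64t^3 + 36t^2 + 10t - 1).

4(64t^4 + 64t^3 + 36t^2 + 10t - 1)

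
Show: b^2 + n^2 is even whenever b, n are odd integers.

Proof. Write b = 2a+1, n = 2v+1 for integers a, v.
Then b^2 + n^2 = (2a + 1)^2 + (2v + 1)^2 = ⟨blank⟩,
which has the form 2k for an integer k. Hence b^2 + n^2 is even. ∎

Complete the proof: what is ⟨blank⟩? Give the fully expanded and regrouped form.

Expanding: (2a + 1)^2 + (2v + 1)^2 = 4a^2 + 4a + 4v^2 + 4v + 2.
Every term is even; pulling out the factor of 2 gives 2(2a^2 + 2a + 2v^2 + 2v + 1).

2(2a^2 + 2a + 2v^2 + 2v + 1)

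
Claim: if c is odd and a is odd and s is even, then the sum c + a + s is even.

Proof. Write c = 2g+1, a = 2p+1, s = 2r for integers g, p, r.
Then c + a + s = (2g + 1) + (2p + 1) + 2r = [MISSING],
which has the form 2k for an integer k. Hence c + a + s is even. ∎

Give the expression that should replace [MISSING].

2(g + p + r + 1)

(2g + 1) + (2p + 1) + 2r = 2g + 2p + 2r + 2
= 2(g + p + r + 1).
Since g + p + r + 1 is an integer, the sum is of the form 2k for an integer k.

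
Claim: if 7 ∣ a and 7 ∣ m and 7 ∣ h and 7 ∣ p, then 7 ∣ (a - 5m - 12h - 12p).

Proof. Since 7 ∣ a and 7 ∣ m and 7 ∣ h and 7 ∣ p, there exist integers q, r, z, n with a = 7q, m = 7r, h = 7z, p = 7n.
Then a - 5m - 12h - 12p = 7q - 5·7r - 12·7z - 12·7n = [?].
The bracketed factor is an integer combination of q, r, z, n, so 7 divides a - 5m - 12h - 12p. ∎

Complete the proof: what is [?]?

7(-12n + q - 5r - 12z)

Each term has a factor of 7: 7q - 5·7r - 12·7z - 12·7n = 7·(-12n + q - 5r - 12z).
Since -12n + q - 5r - 12z is an integer, 7 ∣ (a - 5m - 12h - 12p).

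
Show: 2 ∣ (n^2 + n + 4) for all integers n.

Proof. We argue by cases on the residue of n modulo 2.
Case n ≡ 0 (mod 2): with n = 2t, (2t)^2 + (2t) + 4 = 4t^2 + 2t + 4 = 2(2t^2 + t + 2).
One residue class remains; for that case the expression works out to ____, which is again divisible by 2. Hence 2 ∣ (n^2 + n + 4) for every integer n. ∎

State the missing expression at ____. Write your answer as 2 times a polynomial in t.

The residues treated are {0}, so the missing case is n ≡ 1 (mod 2); write n = 2t+1.
Then (2t+1)^2 + (2t+1) + 4 = 4t^2 + 6t + 6 = 2(2t^2 + 3t + 3).

2(2t^2 + 3t + 3)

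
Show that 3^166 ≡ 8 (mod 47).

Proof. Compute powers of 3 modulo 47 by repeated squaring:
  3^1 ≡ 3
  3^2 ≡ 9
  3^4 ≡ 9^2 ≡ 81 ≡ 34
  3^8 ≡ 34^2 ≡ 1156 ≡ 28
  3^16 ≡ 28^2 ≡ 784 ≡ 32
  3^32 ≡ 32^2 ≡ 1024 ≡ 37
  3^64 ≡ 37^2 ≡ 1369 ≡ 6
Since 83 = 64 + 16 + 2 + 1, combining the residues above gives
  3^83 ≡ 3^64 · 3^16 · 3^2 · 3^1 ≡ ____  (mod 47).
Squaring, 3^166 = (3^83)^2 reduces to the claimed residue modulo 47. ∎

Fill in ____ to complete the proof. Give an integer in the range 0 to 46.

14

Multiply the listed residues: 6 · 32 · 9 · 3 = 192 → 1728 → 5184.
Reducing modulo 47: 5184 = 110·47 + 14, so 3^83 ≡ 14.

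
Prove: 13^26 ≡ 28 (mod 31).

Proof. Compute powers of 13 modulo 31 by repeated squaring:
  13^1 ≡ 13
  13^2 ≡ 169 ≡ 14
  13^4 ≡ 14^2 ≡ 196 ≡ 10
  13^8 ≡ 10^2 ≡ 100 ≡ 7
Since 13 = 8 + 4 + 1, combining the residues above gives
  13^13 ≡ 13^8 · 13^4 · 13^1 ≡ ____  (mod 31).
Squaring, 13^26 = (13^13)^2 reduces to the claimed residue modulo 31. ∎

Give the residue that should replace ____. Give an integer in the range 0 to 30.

Multiply the listed residues: 7 · 10 · 13 = 70 → 910.
Reducing modulo 31: 910 = 29·31 + 11, so 13^13 ≡ 11.

11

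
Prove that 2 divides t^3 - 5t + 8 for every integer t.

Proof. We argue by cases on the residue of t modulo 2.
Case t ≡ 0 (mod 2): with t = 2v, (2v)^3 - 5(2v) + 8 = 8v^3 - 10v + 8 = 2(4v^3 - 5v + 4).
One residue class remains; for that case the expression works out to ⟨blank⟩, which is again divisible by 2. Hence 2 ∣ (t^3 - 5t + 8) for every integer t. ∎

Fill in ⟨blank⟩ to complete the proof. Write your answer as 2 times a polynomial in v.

2(4v^3 + 6v^2 - 2v + 2)

Only t ≡ 1 (mod 2) is unaccounted for. Put t = 2v+1:
(2v+1)^3 - 5(2v+1) + 8 expands to 8v^3 + 12v^2 - 4v + 4,
and factoring out 2 leaves 2(4v^3 + 6v^2 - 2v + 2).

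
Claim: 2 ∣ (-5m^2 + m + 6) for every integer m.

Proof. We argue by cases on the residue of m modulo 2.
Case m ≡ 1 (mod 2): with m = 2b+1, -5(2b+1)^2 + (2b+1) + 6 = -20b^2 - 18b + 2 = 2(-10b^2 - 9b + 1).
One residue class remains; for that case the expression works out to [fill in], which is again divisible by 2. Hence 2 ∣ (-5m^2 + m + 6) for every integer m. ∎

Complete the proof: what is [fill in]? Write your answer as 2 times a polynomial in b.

The residues treated are {1}, so the missing case is m ≡ 0 (mod 2); write m = 2b.
Then -5(2b)^2 + (2b) + 6 = -20b^2 + 2b + 6 = 2(-10b^2 + b + 3).

2(-10b^2 + b + 3)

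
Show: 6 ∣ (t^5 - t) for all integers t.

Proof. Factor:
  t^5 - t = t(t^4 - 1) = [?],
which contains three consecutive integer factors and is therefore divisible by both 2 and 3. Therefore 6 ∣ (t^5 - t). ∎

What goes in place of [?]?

t^4 - 1 = (t^2 - 1)(t^2 + 1), and t^2 - 1 = (t-1)(t+1).
So t(t^4 - 1) = (t - 1)t(t + 1)(t^2 + 1).

(t - 1)t(t + 1)(t^2 + 1)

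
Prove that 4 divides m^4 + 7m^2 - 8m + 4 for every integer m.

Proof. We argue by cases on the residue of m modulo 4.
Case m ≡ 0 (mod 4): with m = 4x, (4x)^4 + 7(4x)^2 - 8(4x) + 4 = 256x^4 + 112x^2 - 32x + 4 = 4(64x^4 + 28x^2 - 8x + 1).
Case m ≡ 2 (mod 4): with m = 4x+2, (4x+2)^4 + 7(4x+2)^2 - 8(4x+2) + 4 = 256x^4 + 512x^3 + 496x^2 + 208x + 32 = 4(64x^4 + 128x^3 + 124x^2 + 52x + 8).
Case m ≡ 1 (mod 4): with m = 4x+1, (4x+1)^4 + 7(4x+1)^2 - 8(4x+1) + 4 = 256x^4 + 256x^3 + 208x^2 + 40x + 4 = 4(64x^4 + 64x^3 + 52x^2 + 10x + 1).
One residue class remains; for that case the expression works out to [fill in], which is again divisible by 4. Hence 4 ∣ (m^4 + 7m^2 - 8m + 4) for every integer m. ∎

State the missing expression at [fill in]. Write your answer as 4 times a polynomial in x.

4(64x^4 + 192x^3 + 244x^2 + 142x + 31)

Only m ≡ 3 (mod 4) is unaccounted for. Put m = 4x+3:
(4x+3)^4 + 7(4x+3)^2 - 8(4x+3) + 4 expands to 256x^4 + 768x^3 + 976x^2 + 568x + 124,
and factoring out 4 leaves 4(64x^4 + 192x^3 + 244x^2 + 142x + 31).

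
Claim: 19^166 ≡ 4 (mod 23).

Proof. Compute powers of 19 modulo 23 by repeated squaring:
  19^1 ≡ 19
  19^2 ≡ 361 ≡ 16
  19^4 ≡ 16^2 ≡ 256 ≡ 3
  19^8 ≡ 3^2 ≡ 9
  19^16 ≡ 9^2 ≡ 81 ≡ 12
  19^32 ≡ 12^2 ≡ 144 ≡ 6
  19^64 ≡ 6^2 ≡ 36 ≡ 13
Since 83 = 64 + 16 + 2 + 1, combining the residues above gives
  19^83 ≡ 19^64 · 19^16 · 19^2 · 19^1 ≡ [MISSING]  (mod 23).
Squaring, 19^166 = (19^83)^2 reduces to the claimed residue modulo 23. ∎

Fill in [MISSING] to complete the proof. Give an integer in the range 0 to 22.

Multiply the listed residues: 13 · 12 · 16 · 19 = 156 → 2496 → 47424.
Reducing modulo 23: 47424 = 2061·23 + 21, so 19^83 ≡ 21.

21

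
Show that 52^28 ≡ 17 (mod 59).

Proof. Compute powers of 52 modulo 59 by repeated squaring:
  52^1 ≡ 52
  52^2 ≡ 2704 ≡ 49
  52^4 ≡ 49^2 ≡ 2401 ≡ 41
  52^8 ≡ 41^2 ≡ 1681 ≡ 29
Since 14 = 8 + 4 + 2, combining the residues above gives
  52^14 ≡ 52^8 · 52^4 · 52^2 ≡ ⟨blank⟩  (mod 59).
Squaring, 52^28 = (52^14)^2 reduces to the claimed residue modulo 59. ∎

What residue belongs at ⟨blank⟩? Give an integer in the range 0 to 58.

28

Multiply the listed residues: 29 · 41 · 49 = 1189 → 58261.
Reducing modulo 59: 58261 = 987·59 + 28, so 52^14 ≡ 28.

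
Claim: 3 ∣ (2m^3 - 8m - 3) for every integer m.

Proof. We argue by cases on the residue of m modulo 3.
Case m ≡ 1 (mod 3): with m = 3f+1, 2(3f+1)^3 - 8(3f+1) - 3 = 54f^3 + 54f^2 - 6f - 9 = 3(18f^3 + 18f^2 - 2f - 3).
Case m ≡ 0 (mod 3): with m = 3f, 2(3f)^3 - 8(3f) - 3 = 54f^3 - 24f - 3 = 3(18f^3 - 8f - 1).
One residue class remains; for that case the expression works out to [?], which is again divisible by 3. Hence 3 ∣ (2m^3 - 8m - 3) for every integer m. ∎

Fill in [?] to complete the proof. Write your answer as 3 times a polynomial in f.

3(18f^3 + 36f^2 + 16f - 1)

Only m ≡ 2 (mod 3) is unaccounted for. Put m = 3f+2:
2(3f+2)^3 - 8(3f+2) - 3 expands to 54f^3 + 108f^2 + 48f - 3,
and factoring out 3 leaves 3(18f^3 + 36f^2 + 16f - 1).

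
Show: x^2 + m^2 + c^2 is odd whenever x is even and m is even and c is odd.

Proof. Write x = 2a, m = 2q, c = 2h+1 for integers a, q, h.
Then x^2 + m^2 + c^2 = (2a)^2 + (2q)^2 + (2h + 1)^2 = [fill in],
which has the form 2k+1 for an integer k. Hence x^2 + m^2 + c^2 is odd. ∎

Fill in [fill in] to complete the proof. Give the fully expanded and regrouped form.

2(2a^2 + 2h^2 + 2h + 2q^2) + 1

Expanding: (2a)^2 + (2q)^2 + (2h + 1)^2 = 4a^2 + 4h^2 + 4h + 4q^2 + 1.
Every term except the constant is even, so this is 2(2a^2 + 2h^2 + 2h + 2q^2) + 1,
and 2a^2 + 2h^2 + 2h + 2q^2 ∈ ℤ gives the required form.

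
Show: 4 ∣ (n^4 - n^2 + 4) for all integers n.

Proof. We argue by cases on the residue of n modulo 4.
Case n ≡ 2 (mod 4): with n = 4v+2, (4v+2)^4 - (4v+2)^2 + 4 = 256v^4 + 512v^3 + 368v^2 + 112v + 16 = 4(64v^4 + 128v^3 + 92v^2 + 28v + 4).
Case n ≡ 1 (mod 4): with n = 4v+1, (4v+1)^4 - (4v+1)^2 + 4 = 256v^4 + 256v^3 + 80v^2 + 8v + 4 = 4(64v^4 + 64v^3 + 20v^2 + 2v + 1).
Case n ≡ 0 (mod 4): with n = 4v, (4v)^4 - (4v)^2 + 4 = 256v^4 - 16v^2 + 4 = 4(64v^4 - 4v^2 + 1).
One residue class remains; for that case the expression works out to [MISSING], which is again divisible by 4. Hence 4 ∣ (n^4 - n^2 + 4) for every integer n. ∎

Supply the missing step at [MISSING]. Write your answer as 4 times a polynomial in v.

4(64v^4 + 192v^3 + 212v^2 + 102v + 19)

Only n ≡ 3 (mod 4) is unaccounted for. Put n = 4v+3:
(4v+3)^4 - (4v+3)^2 + 4 expands to 256v^4 + 768v^3 + 848v^2 + 408v + 76,
and factoring out 4 leaves 4(64v^4 + 192v^3 + 212v^2 + 102v + 19).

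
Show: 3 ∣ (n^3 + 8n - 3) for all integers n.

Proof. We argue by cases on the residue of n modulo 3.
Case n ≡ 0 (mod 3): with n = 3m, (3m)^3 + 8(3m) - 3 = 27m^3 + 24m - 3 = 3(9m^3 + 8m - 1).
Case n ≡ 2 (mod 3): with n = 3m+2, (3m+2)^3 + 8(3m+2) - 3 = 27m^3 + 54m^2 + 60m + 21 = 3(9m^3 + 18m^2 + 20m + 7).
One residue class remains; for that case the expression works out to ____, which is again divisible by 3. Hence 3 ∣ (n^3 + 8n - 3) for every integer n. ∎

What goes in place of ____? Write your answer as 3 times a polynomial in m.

The residues treated are {0, 2}, so the missing case is n ≡ 1 (mod 3); write n = 3m+1.
Then (3m+1)^3 + 8(3m+1) - 3 = 27m^3 + 27m^2 + 33m + 6 = 3(9m^3 + 9m^2 + 11m + 2).

3(9m^3 + 9m^2 + 11m + 2)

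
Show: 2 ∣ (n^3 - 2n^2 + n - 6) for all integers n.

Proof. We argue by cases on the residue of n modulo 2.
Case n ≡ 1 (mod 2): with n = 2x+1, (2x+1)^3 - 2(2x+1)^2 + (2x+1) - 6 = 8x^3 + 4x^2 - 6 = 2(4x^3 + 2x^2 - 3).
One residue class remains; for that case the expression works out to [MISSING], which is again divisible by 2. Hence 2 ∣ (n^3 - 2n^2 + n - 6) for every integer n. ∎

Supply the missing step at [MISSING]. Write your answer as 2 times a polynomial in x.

Only n ≡ 0 (mod 2) is unaccounted for. Put n = 2x:
(2x)^3 - 2(2x)^2 + (2x) - 6 expands to 8x^3 - 8x^2 + 2x - 6,
and factoring out 2 leaves 2(4x^3 - 4x^2 + x - 3).

2(4x^3 - 4x^2 + x - 3)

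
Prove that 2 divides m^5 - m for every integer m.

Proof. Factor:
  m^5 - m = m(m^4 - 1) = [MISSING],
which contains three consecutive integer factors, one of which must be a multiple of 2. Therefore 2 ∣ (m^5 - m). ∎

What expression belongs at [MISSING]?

m^4 - 1 = (m^2 - 1)(m^2 + 1), and m^2 - 1 = (m-1)(m+1).
So m(m^4 - 1) = (m - 1)m(m + 1)(m^2 + 1).

(m - 1)m(m + 1)(m^2 + 1)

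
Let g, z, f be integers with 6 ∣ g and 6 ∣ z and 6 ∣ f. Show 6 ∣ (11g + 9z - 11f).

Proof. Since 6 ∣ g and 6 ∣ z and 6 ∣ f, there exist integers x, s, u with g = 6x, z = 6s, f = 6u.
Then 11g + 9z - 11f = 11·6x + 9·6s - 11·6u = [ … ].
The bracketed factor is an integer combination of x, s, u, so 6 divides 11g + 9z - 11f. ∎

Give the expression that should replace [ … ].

Each term has a factor of 6: 11·6x + 9·6s - 11·6u = 6·(9s - 11u + 11x).
Since 9s - 11u + 11x is an integer, 6 ∣ (11g + 9z - 11f).

6(9s - 11u + 11x)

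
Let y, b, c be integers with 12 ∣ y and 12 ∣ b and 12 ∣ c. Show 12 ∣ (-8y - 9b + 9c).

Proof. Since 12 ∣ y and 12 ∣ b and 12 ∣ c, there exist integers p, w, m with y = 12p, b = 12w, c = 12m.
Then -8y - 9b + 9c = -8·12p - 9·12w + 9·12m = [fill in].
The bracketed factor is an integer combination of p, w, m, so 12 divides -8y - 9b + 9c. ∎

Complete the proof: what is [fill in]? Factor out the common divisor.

12(9m - 8p - 9w)

Pull the common 12 out of every term: -8·12p - 9·12w + 9·12m = 12(9m - 8p - 9w).
9m - 8p - 9w is an integer, which exhibits the divisibility.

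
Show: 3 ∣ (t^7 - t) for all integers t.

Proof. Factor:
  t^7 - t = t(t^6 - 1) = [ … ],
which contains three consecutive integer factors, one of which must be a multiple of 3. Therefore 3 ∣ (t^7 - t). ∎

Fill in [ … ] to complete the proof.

t^6 - 1 = (t^2 - 1)(t^4 + t^2 + 1), and t^2 - 1 = (t-1)(t+1).
So t(t^6 - 1) = (t - 1)t(t + 1)(t^4 + t^2 + 1).

(t - 1)t(t + 1)(t^4 + t^2 + 1)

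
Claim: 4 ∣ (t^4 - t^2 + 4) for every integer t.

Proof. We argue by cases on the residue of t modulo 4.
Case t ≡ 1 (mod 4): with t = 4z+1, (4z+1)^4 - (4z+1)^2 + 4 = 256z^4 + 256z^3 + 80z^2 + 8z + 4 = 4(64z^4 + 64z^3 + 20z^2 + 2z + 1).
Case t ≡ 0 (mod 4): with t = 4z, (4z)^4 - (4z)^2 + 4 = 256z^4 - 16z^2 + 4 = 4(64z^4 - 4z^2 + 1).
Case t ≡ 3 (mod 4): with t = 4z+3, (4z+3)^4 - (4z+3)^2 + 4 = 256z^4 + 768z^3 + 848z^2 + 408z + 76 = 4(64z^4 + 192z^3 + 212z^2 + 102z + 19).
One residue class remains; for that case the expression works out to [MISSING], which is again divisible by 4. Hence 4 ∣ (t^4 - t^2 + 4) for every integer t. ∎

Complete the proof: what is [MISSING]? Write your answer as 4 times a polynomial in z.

4(64z^4 + 128z^3 + 92z^2 + 28z + 4)

The residues treated are {1, 0, 3}, so the missing case is t ≡ 2 (mod 4); write t = 4z+2.
Then (4z+2)^4 - (4z+2)^2 + 4 = 256z^4 + 512z^3 + 368z^2 + 112z + 16 = 4(64z^4 + 128z^3 + 92z^2 + 28z + 4).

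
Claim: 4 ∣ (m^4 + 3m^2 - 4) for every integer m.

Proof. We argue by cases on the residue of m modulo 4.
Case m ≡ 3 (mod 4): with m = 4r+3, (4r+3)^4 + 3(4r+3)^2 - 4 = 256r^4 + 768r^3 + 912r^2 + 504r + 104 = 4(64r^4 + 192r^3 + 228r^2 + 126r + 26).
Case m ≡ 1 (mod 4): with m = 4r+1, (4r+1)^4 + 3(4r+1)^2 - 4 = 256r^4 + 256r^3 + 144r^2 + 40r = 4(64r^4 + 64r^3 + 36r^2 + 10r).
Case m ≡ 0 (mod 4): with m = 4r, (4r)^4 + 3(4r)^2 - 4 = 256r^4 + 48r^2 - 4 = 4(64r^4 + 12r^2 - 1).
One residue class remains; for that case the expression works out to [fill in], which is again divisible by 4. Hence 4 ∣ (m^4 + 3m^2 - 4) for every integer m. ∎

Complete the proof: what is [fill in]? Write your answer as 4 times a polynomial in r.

Only m ≡ 2 (mod 4) is unaccounted for. Put m = 4r+2:
(4r+2)^4 + 3(4r+2)^2 - 4 expands to 256r^4 + 512r^3 + 432r^2 + 176r + 24,
and factoring out 4 leaves 4(64r^4 + 128r^3 + 108r^2 + 44r + 6).

4(64r^4 + 128r^3 + 108r^2 + 44r + 6)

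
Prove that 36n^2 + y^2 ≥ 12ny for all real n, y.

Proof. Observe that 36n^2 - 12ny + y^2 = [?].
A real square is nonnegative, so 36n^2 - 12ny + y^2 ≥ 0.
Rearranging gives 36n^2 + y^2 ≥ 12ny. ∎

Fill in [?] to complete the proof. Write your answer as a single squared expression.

(6n - y)^2

The leading and trailing coefficients are 6^2 and 1^2, and 12 = 2·6·1, so the trinomial is (6n - y)^2.
Hence 36n^2 - 12ny + y^2 ≥ 0.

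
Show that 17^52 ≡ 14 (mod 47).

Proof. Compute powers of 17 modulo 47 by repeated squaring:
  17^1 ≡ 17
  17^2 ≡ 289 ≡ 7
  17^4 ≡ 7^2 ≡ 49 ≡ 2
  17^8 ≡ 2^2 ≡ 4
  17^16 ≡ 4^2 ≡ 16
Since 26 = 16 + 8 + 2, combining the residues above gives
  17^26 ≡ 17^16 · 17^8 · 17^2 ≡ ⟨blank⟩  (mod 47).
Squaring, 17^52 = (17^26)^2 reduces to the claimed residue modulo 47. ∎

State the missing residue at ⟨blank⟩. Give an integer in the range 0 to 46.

17^16 · 17^8 · 17^2 ≡ 16 · 4 · 7 = 448.
448 mod 47 = 25, so 17^26 ≡ 25 (mod 47).

25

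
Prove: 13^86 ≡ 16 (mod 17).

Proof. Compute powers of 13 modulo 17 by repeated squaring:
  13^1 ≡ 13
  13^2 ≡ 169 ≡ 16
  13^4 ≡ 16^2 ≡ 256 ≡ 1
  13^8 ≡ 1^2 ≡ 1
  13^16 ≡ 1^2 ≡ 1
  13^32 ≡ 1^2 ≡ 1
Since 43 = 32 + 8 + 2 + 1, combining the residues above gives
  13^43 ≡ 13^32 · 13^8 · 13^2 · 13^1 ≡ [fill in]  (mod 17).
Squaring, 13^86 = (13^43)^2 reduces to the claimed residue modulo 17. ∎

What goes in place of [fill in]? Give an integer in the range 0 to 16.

4

Multiply the listed residues: 1 · 1 · 16 · 13 = 1 → 16 → 208.
Reducing modulo 17: 208 = 12·17 + 4, so 13^43 ≡ 4.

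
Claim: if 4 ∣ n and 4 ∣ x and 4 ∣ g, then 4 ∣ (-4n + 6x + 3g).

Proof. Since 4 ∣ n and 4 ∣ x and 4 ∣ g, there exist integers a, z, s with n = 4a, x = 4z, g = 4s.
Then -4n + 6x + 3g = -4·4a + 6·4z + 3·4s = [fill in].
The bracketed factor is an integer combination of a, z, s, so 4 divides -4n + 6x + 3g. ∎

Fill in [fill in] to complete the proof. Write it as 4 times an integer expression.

4(-4a + 3s + 6z)

Pull the common 4 out of every term: -4·4a + 6·4z + 3·4s = 4(-4a + 3s + 6z).
-4a + 3s + 6z is an integer, which exhibits the divisibility.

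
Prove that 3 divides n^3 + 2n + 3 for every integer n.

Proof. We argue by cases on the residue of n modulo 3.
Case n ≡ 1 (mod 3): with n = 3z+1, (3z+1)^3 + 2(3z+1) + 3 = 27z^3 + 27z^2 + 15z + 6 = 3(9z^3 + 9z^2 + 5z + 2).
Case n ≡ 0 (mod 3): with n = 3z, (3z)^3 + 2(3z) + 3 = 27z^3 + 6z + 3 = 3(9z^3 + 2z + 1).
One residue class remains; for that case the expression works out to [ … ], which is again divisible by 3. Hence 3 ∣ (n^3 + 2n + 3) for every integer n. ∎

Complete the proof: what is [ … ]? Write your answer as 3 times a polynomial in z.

3(9z^3 + 18z^2 + 14z + 5)

Only n ≡ 2 (mod 3) is unaccounted for. Put n = 3z+2:
(3z+2)^3 + 2(3z+2) + 3 expands to 27z^3 + 54z^2 + 42z + 15,
and factoring out 3 leaves 3(9z^3 + 18z^2 + 14z + 5).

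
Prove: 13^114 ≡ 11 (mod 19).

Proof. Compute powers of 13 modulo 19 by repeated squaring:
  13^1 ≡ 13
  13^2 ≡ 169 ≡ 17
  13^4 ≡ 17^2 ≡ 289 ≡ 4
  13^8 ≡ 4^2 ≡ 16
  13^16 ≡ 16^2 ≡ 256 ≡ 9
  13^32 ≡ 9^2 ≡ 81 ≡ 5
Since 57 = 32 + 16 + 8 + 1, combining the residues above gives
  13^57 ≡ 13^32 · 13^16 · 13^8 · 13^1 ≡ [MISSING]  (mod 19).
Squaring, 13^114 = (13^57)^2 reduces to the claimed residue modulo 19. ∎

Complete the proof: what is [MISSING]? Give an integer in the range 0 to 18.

13^32 · 13^16 · 13^8 · 13^1 ≡ 5 · 9 · 16 · 13 = 9360.
9360 mod 19 = 12, so 13^57 ≡ 12 (mod 19).

12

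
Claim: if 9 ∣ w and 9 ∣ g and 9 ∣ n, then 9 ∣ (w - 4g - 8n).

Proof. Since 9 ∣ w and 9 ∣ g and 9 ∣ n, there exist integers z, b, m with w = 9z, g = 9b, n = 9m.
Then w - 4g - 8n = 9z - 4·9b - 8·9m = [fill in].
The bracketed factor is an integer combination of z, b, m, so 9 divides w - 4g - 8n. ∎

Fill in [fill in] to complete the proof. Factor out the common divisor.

Pull the common 9 out of every term: 9z - 4·9b - 8·9m = 9(-4b - 8m + z).
-4b - 8m + z is an integer, which exhibits the divisibility.

9(-4b - 8m + z)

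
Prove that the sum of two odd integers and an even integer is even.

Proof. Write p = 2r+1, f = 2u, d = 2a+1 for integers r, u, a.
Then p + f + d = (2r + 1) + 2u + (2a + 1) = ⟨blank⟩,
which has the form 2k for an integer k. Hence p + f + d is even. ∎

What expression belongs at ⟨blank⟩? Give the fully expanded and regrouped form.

2(a + r + u + 1)

Expanding: (2r + 1) + 2u + (2a + 1) = 2a + 2r + 2u + 2.
Every term is even; pulling out the factor of 2 gives 2(a + r + u + 1).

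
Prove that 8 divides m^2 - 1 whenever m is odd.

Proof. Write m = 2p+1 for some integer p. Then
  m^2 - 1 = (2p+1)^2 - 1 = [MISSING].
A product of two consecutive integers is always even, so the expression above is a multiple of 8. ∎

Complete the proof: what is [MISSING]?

4p(p + 1)

(2p+1)^2 - 1 = 4p^2 + 4p + 1 - 1 = 4p^2 + 4p = 4p(p+1).
Since p and p+1 are consecutive, p(p+1) is even, and 4·(even) is a multiple of 8.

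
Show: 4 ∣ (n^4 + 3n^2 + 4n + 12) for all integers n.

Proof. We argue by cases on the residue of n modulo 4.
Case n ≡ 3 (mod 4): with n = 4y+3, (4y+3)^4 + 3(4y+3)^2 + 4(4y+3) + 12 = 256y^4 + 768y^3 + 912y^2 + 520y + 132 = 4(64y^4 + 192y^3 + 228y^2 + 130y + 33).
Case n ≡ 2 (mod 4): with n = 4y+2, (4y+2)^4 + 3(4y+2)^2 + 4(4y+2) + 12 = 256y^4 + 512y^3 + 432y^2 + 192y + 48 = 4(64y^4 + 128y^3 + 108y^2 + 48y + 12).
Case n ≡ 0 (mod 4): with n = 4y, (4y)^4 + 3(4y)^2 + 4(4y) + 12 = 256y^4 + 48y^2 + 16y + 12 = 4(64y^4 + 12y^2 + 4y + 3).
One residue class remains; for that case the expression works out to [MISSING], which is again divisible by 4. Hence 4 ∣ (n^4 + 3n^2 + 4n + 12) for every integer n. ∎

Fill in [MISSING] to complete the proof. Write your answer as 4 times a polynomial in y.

4(64y^4 + 64y^3 + 36y^2 + 14y + 5)

Only n ≡ 1 (mod 4) is unaccounted for. Put n = 4y+1:
(4y+1)^4 + 3(4y+1)^2 + 4(4y+1) + 12 expands to 256y^4 + 256y^3 + 144y^2 + 56y + 20,
and factoring out 4 leaves 4(64y^4 + 64y^3 + 36y^2 + 14y + 5).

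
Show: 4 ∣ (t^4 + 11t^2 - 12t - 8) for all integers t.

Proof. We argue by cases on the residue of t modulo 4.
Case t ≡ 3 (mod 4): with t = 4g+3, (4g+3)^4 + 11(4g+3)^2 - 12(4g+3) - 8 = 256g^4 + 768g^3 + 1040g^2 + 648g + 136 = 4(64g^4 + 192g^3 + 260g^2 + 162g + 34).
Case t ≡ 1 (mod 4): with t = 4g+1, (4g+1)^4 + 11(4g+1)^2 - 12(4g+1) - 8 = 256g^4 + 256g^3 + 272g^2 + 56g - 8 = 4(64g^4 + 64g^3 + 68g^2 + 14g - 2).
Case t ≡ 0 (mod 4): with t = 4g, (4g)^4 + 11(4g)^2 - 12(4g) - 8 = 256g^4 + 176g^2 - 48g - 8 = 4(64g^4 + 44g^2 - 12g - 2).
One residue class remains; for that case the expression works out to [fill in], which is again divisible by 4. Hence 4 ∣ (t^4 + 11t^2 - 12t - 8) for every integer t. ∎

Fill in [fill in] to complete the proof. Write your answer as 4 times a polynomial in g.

4(64g^4 + 128g^3 + 140g^2 + 64g + 7)

Only t ≡ 2 (mod 4) is unaccounted for. Put t = 4g+2:
(4g+2)^4 + 11(4g+2)^2 - 12(4g+2) - 8 expands to 256g^4 + 512g^3 + 560g^2 + 256g + 28,
and factoring out 4 leaves 4(64g^4 + 128g^3 + 140g^2 + 64g + 7).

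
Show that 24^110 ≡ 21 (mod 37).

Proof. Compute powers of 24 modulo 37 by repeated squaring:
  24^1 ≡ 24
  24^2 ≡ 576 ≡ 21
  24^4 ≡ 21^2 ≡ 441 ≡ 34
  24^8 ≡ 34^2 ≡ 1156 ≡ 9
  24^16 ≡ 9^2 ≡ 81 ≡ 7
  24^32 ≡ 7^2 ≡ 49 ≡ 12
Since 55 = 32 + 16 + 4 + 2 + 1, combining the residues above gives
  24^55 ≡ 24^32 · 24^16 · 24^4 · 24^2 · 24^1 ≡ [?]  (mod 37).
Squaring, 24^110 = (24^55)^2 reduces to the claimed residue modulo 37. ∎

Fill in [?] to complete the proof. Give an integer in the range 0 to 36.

13

Multiply the listed residues: 12 · 7 · 34 · 21 · 24 = 84 → 2856 → 59976 → 1439424.
Reducing modulo 37: 1439424 = 38903·37 + 13, so 24^55 ≡ 13.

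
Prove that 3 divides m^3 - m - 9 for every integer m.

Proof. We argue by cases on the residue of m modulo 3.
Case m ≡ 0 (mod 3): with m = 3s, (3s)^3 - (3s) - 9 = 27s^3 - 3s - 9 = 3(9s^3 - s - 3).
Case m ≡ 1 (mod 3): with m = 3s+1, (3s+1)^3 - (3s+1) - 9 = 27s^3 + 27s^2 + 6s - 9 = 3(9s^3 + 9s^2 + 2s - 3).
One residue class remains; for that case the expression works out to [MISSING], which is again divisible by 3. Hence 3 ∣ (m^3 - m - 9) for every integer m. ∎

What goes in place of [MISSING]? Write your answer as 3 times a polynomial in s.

Only m ≡ 2 (mod 3) is unaccounted for. Put m = 3s+2:
(3s+2)^3 - (3s+2) - 9 expands to 27s^3 + 54s^2 + 33s - 3,
and factoring out 3 leaves 3(9s^3 + 18s^2 + 11s - 1).

3(9s^3 + 18s^2 + 11s - 1)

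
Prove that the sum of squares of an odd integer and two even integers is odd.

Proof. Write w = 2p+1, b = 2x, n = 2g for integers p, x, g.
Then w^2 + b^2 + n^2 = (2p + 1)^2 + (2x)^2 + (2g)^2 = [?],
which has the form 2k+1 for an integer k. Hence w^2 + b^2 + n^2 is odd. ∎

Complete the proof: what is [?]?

(2p + 1)^2 + (2x)^2 + (2g)^2 = 4g^2 + 4p^2 + 4p + 4x^2 + 1
= 2(2g^2 + 2p^2 + 2p + 2x^2) + 1.
Since 2g^2 + 2p^2 + 2p + 2x^2 is an integer, the sum of squares is of the form 2k+1 for an integer k.

2(2g^2 + 2p^2 + 2p + 2x^2) + 1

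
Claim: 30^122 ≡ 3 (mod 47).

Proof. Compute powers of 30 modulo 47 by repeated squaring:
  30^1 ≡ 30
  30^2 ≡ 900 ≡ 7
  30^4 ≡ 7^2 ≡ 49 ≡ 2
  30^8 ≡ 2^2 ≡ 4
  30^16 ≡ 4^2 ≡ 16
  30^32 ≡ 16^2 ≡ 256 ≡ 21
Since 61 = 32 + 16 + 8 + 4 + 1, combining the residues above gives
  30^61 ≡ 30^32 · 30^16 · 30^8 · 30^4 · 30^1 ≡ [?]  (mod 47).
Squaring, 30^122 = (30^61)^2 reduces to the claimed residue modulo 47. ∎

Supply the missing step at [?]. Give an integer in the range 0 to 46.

35

Multiply the listed residues: 21 · 16 · 4 · 2 · 30 = 336 → 1344 → 2688 → 80640.
Reducing modulo 47: 80640 = 1715·47 + 35, so 30^61 ≡ 35.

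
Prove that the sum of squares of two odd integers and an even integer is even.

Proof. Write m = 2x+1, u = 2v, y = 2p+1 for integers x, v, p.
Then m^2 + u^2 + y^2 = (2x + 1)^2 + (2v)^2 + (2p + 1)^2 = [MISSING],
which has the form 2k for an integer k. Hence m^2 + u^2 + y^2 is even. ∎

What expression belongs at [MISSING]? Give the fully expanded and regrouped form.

2(2p^2 + 2p + 2v^2 + 2x^2 + 2x + 1)

Expanding: (2x + 1)^2 + (2v)^2 + (2p + 1)^2 = 4p^2 + 4p + 4v^2 + 4x^2 + 4x + 2.
Every term is even; pulling out the factor of 2 gives 2(2p^2 + 2p + 2v^2 + 2x^2 + 2x + 1).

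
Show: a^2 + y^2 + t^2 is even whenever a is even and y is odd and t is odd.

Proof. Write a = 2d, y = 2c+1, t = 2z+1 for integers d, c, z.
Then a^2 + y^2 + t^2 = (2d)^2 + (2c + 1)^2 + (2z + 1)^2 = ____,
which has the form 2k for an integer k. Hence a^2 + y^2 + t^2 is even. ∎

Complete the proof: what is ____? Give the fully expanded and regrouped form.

2(2c^2 + 2c + 2d^2 + 2z^2 + 2z + 1)

Expanding: (2d)^2 + (2c + 1)^2 + (2z + 1)^2 = 4c^2 + 4c + 4d^2 + 4z^2 + 4z + 2.
Every term is even; pulling out the factor of 2 gives 2(2c^2 + 2c + 2d^2 + 2z^2 + 2z + 1).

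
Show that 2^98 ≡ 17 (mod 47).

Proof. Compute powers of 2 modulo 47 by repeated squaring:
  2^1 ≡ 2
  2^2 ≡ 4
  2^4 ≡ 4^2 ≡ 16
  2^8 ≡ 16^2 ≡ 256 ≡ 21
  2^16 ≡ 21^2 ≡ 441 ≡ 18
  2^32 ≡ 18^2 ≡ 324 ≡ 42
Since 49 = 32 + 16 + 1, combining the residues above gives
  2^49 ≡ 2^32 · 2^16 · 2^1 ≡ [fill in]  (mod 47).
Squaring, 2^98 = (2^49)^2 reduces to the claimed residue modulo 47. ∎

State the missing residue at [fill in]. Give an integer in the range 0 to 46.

Multiply the listed residues: 42 · 18 · 2 = 756 → 1512.
Reducing modulo 47: 1512 = 32·47 + 8, so 2^49 ≡ 8.

8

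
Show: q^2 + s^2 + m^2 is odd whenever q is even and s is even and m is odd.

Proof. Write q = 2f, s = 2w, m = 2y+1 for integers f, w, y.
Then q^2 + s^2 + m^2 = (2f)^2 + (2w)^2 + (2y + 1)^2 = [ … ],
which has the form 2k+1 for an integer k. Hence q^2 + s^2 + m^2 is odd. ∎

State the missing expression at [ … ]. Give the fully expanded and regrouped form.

2(2f^2 + 2w^2 + 2y^2 + 2y) + 1

(2f)^2 + (2w)^2 + (2y + 1)^2 = 4f^2 + 4w^2 + 4y^2 + 4y + 1
= 2(2f^2 + 2w^2 + 2y^2 + 2y) + 1.
Since 2f^2 + 2w^2 + 2y^2 + 2y is an integer, the sum of squares is of the form 2k+1 for an integer k.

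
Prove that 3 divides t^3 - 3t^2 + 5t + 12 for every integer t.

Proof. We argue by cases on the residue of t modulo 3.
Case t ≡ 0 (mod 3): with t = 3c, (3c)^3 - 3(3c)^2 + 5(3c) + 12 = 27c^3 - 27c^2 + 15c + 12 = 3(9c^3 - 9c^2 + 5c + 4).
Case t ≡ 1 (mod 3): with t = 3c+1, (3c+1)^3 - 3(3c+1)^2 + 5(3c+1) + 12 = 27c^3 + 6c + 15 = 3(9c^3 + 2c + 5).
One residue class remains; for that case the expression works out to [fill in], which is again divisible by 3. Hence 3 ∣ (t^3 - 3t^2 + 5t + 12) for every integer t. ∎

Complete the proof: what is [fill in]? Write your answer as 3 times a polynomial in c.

3(9c^3 + 9c^2 + 5c + 6)

Only t ≡ 2 (mod 3) is unaccounted for. Put t = 3c+2:
(3c+2)^3 - 3(3c+2)^2 + 5(3c+2) + 12 expands to 27c^3 + 27c^2 + 15c + 18,
and factoring out 3 leaves 3(9c^3 + 9c^2 + 5c + 6).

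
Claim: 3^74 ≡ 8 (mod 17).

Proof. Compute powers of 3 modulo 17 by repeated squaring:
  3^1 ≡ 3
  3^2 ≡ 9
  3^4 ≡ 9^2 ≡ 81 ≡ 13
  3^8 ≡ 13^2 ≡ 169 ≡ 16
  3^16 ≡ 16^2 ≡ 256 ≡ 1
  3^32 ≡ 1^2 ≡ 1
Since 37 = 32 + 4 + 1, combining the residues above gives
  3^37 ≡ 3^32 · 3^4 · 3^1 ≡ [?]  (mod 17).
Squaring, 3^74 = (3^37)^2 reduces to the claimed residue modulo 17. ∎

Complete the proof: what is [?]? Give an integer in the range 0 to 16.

5

3^32 · 3^4 · 3^1 ≡ 1 · 13 · 3 = 39.
39 mod 17 = 5, so 3^37 ≡ 5 (mod 17).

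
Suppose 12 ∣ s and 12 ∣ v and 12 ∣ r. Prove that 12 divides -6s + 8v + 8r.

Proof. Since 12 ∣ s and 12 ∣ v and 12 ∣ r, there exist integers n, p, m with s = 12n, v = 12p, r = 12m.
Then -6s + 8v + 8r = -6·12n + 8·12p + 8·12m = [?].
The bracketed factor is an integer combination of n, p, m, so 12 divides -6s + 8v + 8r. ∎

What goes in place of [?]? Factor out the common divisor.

12(8m - 6n + 8p)

Pull the common 12 out of every term: -6·12n + 8·12p + 8·12m = 12(8m - 6n + 8p).
8m - 6n + 8p is an integer, which exhibits the divisibility.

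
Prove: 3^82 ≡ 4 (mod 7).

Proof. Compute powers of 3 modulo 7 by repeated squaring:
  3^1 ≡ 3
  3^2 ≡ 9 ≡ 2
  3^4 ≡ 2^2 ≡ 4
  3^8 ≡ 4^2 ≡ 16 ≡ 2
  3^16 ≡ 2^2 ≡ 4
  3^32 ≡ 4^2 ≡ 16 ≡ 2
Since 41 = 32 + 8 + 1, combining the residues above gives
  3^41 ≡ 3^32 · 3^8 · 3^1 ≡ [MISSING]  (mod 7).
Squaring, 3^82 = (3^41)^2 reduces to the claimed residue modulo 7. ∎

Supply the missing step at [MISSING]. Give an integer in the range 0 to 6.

Multiply the listed residues: 2 · 2 · 3 = 4 → 12.
Reducing modulo 7: 12 = 1·7 + 5, so 3^41 ≡ 5.

5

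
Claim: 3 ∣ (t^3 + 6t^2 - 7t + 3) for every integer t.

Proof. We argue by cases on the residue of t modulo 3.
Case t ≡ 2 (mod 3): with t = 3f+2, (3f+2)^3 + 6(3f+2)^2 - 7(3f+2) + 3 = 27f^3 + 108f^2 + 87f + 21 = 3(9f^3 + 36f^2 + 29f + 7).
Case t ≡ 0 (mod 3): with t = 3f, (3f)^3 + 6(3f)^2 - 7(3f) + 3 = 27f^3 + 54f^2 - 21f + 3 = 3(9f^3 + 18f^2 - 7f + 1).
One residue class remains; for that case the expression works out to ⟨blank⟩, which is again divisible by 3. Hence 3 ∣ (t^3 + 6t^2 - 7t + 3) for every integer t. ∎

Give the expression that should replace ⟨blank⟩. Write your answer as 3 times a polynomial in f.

3(9f^3 + 27f^2 + 8f + 1)

Only t ≡ 1 (mod 3) is unaccounted for. Put t = 3f+1:
(3f+1)^3 + 6(3f+1)^2 - 7(3f+1) + 3 expands to 27f^3 + 81f^2 + 24f + 3,
and factoring out 3 leaves 3(9f^3 + 27f^2 + 8f + 1).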